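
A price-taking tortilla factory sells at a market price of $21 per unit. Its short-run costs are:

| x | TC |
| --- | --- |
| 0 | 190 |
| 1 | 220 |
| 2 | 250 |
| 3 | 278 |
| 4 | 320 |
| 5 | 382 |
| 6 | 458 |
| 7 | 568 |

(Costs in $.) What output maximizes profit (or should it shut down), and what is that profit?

x = 0 (shut down); profit = -$190

Tabulate TR − TC: x=0: -190; x=1: -199; x=2: -208; x=3: -215; x=4: -236; x=5: -277; x=6: -332; x=7: -421.
Profit is highest at x = 0. Equivalently, the lowest AVC in the table is 88/3 ≈ $29.33 at x = 3, and P = $21 falls below it — price never covers variable cost, so the firm shuts down and loses only its fixed cost.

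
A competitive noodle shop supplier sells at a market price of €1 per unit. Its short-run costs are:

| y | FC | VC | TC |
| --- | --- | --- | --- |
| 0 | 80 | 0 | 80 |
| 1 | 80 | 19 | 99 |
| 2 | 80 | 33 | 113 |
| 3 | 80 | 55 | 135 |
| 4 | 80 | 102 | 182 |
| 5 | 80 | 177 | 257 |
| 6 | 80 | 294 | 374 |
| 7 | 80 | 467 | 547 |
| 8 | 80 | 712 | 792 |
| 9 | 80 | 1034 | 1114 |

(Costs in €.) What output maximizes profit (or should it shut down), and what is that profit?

Tabulate TR − TC: y=0: -80; y=1: -98; y=2: -111; y=3: -132; y=4: -178; y=5: -252; y=6: -368; y=7: -540; y=8: -784; y=9: -1105.
Profit is highest at y = 0. Equivalently, the lowest AVC in the table is 33/2 ≈ €16.50 at y = 2, and P = €1 falls below it — price never covers variable cost, so the firm shuts down and loses only its fixed cost.

y = 0 (shut down); profit = -€80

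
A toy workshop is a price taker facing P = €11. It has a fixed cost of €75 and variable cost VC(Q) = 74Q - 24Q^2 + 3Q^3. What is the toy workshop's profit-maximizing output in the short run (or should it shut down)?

Shut down

Variable cost is VC = 74Q - 24Q^2 + 3Q^3, so AVC = VC/Q = 74 - 24Q + 3Q^2 and MC = dTC/dQ = 74 - 48Q + 9Q^2.
AVC hits its minimum where MC = AVC, at Q = 4, giving min AVC = 74 - 24·4 + 3·4^2 = €26.
With P < min AVC (€11 < €26), every unit sold adds to the loss.
Shutting down limits the loss to fixed cost, €75.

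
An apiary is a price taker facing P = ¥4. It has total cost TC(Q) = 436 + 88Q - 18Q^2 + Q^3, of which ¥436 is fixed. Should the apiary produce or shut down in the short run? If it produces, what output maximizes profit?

Shut down

Variable cost is VC = 88Q - 18Q^2 + Q^3, so AVC = VC/Q = 88 - 18Q + Q^2 and MC = dTC/dQ = 88 - 36Q + 3Q^2.
AVC hits its minimum where MC = AVC, at Q = 9, giving min AVC = 88 - 18·9 + 9^2 = ¥7.
P = ¥4 lies below min AVC = ¥7; no output level covers variable cost.
Shutting down limits the loss to fixed cost, ¥436.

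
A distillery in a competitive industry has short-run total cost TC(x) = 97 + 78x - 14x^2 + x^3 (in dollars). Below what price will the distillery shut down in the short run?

Short-run supply begins at min AVC. From VC = 78x - 14x^2 + x^3, AVC = 78 - 14x + x^2.
dAVC/dx = -14 + 2x = 0 gives x = 7. min AVC = 78 - 14·7 + 7^2 = 29.
For P < $29 the firm produces nothing.

$29 per unit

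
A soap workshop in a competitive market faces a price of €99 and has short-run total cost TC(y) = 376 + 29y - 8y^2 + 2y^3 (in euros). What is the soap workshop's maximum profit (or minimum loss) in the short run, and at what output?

AVC = 29 - 8y + 2y^2 has its minimum €21 at y = 2; price €99 clears that bar, so the firm operates.
MC = 29 - 16y + 6y^2. Setting P = MC and taking the root on the rising branch gives y* = 5.
TR = 99·5 = 495. TC = 376 + 195 = 571. Profit = 495 − 571 = -€76.
Shutting down would mean losing the fixed cost of €376, so operating at a loss of €76 is better by €300.

Profit = -€76 at y = 5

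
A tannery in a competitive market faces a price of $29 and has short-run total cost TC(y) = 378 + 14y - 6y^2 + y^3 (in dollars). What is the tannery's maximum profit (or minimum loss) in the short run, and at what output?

Profit = -$278 at y = 5

AVC = 14 - 6y + y^2 has its minimum $5 at y = 3; price $29 clears that bar, so the firm operates.
MC = 14 - 12y + 3y^2. Setting P = MC and taking the root on the rising branch gives y* = 5.
TR = 29·5 = 145. TC = 378 + 45 = 423. Profit = 145 − 423 = -$278.
Shutting down would mean losing the fixed cost of $378, so operating at a loss of $278 is better by $100.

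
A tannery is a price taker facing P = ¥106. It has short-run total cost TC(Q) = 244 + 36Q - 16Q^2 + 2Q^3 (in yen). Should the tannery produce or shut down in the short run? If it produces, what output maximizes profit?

Produce at Q = 7

Strip out fixed cost: VC = 36Q - 16Q^2 + 2Q^3. Then AVC = 36 - 16Q + 2Q^2 and MC = 36 - 32Q + 6Q^2.
The AVC parabola has its vertex at Q = 16/4 = 4, where AVC = 36 - 16·4 + 2·4^2 = ¥4.
P = ¥106 exceeds min AVC = ¥4, so the firm stays open.
Solving P = MC: -70 - 32Q + 6Q^2 = 0 ⇒ Q = -5/3 or 7. On the upward-sloping branch, Q* = 7.
Check: AVC at Q = 7 is ¥22 ≤ P, so revenue covers variable cost.
Profit = P·Q − TC = 106·7 − 398 = ¥344.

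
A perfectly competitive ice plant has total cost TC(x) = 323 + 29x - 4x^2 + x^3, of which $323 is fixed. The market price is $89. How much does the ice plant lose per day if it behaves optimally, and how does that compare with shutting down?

Profit = -$35 at x = 6

AVC = 29 - 4x + x^2; min AVC = $25 at x = 2. Since P = $89 ≥ min AVC, the firm produces.
With MC = 29 - 8x + 3x^2, P = MC on the upward-sloping part at x* = 6.
TR = 89·6 = 534. TC = 323 + 246 = 569. Profit = 534 − 569 = -$35.
By producing, the firm covers all variable cost plus $288 of fixed cost; shutting down would lose the full $323.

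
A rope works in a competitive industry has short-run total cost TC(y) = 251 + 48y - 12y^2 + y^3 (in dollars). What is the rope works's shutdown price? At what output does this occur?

$12 per unit, at y = 6

The firm shuts down when price falls below the minimum of average variable cost. AVC = VC/y = 48 - 12y + y^2.
At the minimum of AVC, MC = AVC. MC = 48 - 24y + 3y^2; setting MC = AVC gives 2y^2 - 12y = 0, so y = 6. min AVC = 12.
The firm shuts down for any P below $12.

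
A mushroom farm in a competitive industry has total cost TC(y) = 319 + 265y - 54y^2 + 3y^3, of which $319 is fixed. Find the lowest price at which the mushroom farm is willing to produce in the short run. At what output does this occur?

$22 per unit, at y = 9

The firm shuts down when price falls below the minimum of average variable cost. AVC = VC/y = 265 - 54y + 3y^2.
At the minimum of AVC, MC = AVC. MC = 265 - 108y + 9y^2; setting MC = AVC gives 6y^2 - 54y = 0, so y = 9. min AVC = 22.
The firm shuts down for any P below $22.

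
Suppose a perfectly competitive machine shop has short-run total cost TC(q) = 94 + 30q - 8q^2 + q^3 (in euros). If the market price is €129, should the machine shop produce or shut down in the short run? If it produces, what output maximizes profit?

Produce at q = 9

From TC, MC = TC'(q) = 30 - 16q + 3q^2 and AVC = VC/q = 30 - 8q + q^2.
AVC is minimized where dAVC/dq = -8 + 2q = 0, at q = 4; min AVC = 30 - 8·4 + 4^2 = €14.
Since P = €129 ≥ min AVC = €14, price covers variable cost and the firm should produce.
P = MC gives -99 - 16q + 3q^2 = 0, with roots -11/3 and 9. Take the larger (rising MC): q* = 9.
Check: AVC at q = 9 is €39 ≤ P, so revenue covers variable cost.
Profit = P·q − TC = 129·9 − 445 = €716.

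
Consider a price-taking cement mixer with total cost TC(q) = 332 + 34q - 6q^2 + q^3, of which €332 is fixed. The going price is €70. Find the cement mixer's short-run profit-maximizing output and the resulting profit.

Profit = -€116 at q = 6

AVC = 34 - 6q + q^2 has its minimum €25 at q = 3; price €70 clears that bar, so the firm operates.
With MC = 34 - 12q + 3q^2, P = MC on the upward-sloping part at q* = 6.
TR = 70·6 = 420. TC = 332 + 204 = 536. Profit = 420 − 536 = -€116.
That loss of €116 beats the €332 the firm would lose by shutting down; producing recovers €216 of fixed cost.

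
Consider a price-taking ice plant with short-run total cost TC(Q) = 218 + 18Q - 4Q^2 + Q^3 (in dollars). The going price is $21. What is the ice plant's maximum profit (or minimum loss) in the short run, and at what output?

Profit = -$200 at Q = 3

AVC = 18 - 4Q + Q^2; min AVC = $14 at Q = 2. Since P = $21 ≥ min AVC, the firm produces.
With MC = 18 - 8Q + 3Q^2, P = MC on the upward-sloping part at Q* = 3.
TR = 21·3 = 63. TC = 218 + 45 = 263. Profit = 63 − 263 = -$200.
By producing, the firm covers all variable cost plus $18 of fixed cost; shutting down would lose the full $218.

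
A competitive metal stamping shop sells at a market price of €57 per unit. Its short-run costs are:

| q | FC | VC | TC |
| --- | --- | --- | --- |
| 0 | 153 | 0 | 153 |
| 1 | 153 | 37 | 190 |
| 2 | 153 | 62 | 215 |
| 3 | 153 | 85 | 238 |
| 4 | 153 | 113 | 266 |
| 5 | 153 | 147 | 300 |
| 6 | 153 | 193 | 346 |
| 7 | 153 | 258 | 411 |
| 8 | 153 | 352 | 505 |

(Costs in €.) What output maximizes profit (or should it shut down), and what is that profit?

Compute π = P·q − TC at each output: q=0: -153; q=1: -133; q=2: -101; q=3: -67; q=4: -38; q=5: -15; q=6: -4; q=7: -12; q=8: -49.
Profit is maximized at q = 6. AVC there is 193/6 = €32.17 ≤ P, so producing beats shutting down (which would give -€153).

q = 6; profit = -€4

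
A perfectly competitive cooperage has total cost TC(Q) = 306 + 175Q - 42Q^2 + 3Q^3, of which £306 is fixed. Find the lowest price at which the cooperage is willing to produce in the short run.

£28 per unit

The firm shuts down when price falls below the minimum of average variable cost. AVC = VC/Q = 175 - 42Q + 3Q^2.
dAVC/dQ = -42 + 6Q = 0 gives Q = 7. min AVC = 175 - 42·7 + 3·7^2 = 28.
For P < £28 the firm produces nothing.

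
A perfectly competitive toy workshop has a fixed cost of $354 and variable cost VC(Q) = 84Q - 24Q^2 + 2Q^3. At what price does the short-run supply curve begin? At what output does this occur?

$12 per unit, at Q = 6

The shutdown price is the minimum of AVC. VC = 84Q - 24Q^2 + 2Q^3, so AVC = 84 - 24Q + 2Q^2.
At the minimum of AVC, MC = AVC. MC = 84 - 48Q + 6Q^2; setting MC = AVC gives 4Q^2 - 24Q = 0, so Q = 6. min AVC = 12.
The firm shuts down for any P below $12.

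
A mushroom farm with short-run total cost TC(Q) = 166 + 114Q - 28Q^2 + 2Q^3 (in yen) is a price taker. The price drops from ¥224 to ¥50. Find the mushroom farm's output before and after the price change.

MC = 114 - 56Q + 6Q^2; the shutdown threshold is min AVC = ¥16 (at Q = 7).
At P = ¥224 ≥ min AVC, set P = MC on the rising branch: Q = 11.
At P = ¥50 ≥ min AVC, set P = MC: Q = 8. The firm stays open but cuts output.

Output falls from 11 to 8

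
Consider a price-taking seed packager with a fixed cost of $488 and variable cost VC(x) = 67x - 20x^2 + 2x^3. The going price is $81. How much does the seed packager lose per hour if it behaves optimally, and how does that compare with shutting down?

AVC = 67 - 20x + 2x^2 has its minimum $17 at x = 5; price $81 clears that bar, so the firm operates.
MC = 67 - 40x + 6x^2. Setting P = MC and taking the root on the rising branch gives x* = 7.
TR = 81·7 = 567. TC = 488 + 175 = 663. Profit = 567 − 663 = -$96.
That loss of $96 beats the $488 the firm would lose by shutting down; producing recovers $392 of fixed cost.

Profit = -$96 at x = 7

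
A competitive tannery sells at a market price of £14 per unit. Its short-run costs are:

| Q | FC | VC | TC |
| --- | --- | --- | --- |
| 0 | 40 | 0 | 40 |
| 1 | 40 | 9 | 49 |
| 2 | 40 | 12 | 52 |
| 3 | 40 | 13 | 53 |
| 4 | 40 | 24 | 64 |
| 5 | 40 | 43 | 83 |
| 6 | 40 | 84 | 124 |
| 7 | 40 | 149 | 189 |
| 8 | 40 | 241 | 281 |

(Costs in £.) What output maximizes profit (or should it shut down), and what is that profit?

Q = 4; profit = -£8

Compute π = P·Q − TC at each output: Q=0: -40; Q=1: -35; Q=2: -24; Q=3: -11; Q=4: -8; Q=5: -13; Q=6: -40; Q=7: -91; Q=8: -169.
Profit is maximized at Q = 4. AVC there is 24/4 = £6 ≤ P, so producing beats shutting down (which would give -£40).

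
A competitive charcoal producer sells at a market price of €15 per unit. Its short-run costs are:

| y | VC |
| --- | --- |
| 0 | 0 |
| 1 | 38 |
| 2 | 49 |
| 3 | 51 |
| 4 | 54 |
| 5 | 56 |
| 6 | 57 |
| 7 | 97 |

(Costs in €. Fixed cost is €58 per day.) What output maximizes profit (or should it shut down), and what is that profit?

Profit at each row (π = 15y − TC): y=0: -58; y=1: -81; y=2: -77; y=3: -64; y=4: -52; y=5: -39; y=6: -25; y=7: -50.
Profit is maximized at y = 6. AVC there is 57/6 = €9.50 ≤ P, so producing beats shutting down (which would give -€58).

y = 6; profit = -€25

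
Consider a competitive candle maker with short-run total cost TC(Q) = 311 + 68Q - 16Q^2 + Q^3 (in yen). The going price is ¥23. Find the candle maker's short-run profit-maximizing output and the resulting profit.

AVC = 68 - 16Q + Q^2 has its minimum ¥4 at Q = 8; price ¥23 clears that bar, so the firm operates.
MC = 68 - 32Q + 3Q^2. Setting P = MC and taking the root on the rising branch gives Q* = 9.
TR = 23·9 = 207. TC = 311 + 45 = 356. Profit = 207 − 356 = -¥149.
By producing, the firm covers all variable cost plus ¥162 of fixed cost; shutting down would lose the full ¥311.

Profit = -¥149 at Q = 9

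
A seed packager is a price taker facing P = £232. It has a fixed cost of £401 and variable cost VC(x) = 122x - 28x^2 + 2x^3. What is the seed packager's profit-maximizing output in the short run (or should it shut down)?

Produce at x = 11

From TC, MC = TC'(x) = 122 - 56x + 6x^2 and AVC = VC/x = 122 - 28x + 2x^2.
AVC is minimized where dAVC/dx = -28 + 4x = 0, at x = 7; min AVC = 122 - 28·7 + 2·7^2 = £24.
Because £232 ≥ £24, revenue can cover variable cost; the firm operates.
Set P = MC: 232 = 122 - 56x + 6x^2 → -110 - 56x + 6x^2 = 0. The roots are x = -5/3 and x = 11; the profit-maximizing output is on the rising part of MC, so x* = 11.
Check: AVC at x = 11 is £56 ≤ P, so revenue covers variable cost.
Profit = P·x − TC = 232·11 − 1017 = £1535.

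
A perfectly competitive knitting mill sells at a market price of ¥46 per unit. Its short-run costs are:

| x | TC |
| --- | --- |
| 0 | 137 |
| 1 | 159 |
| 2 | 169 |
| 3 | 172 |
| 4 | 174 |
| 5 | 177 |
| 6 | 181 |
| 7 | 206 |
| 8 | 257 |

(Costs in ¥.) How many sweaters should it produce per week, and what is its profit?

Tabulate TR − TC: x=0: -137; x=1: -113; x=2: -77; x=3: -34; x=4: 10; x=5: 53; x=6: 95; x=7: 116; x=8: 111.
Profit is maximized at x = 7. AVC there is 69/7 = ¥9.86 ≤ P, so producing beats shutting down (which would give -¥137).

x = 7; profit = ¥116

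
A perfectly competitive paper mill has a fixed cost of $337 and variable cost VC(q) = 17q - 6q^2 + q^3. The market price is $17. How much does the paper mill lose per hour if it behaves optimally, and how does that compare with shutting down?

Profit = -$305 at q = 4

AVC = 17 - 6q + q^2 has its minimum $8 at q = 3; price $17 clears that bar, so the firm operates.
MC = 17 - 12q + 3q^2. Setting P = MC and taking the root on the rising branch gives q* = 4.
TR = 17·4 = 68. TC = 337 + 36 = 373. Profit = 68 − 373 = -$305.
By producing, the firm covers all variable cost plus $32 of fixed cost; shutting down would lose the full $337.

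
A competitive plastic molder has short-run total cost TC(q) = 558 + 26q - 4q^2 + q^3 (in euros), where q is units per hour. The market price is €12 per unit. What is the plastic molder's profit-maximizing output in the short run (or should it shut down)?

Shut down

Strip out fixed cost: VC = 26q - 4q^2 + q^3. Then AVC = 26 - 4q + q^2 and MC = 26 - 8q + 3q^2.
AVC hits its minimum where MC = AVC, at q = 2, giving min AVC = 26 - 4·2 + 2^2 = €22.
P = €12 lies below min AVC = €22; no output level covers variable cost.
Best response: produce nothing and absorb the €558 fixed cost.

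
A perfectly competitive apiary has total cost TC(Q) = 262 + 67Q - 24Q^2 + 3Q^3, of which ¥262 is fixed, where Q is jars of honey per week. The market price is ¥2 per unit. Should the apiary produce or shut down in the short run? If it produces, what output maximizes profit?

Shut down

Strip out fixed cost: VC = 67Q - 24Q^2 + 3Q^3. Then AVC = 67 - 24Q + 3Q^2 and MC = 67 - 48Q + 9Q^2.
AVC is minimized where dAVC/dQ = -24 + 6Q = 0, at Q = 4; min AVC = 67 - 24·4 + 3·4^2 = ¥19.
P = ¥2 lies below min AVC = ¥19; no output level covers variable cost.
Best response: produce nothing and absorb the ¥262 fixed cost.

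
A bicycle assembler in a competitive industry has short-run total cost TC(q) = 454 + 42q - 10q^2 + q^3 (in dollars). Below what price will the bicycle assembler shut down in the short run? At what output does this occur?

The shutdown price is the minimum of AVC. VC = 42q - 10q^2 + q^3, so AVC = 42 - 10q + q^2.
At the minimum of AVC, MC = AVC. MC = 42 - 20q + 3q^2; setting MC = AVC gives 2q^2 - 10q = 0, so q = 5. min AVC = 17.
The firm shuts down for any P below $17.

$17 per unit, at q = 5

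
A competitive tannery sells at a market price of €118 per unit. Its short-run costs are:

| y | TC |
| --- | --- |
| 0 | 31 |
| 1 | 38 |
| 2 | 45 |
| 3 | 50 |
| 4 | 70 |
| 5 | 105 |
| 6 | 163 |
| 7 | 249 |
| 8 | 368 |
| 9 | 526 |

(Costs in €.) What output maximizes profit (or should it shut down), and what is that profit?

y = 7; profit = €577

Tabulate TR − TC: y=0: -31; y=1: 80; y=2: 191; y=3: 304; y=4: 402; y=5: 485; y=6: 545; y=7: 577; y=8: 576; y=9: 536.
Profit is maximized at y = 7. AVC there is 218/7 = €31.14 ≤ P, so producing beats shutting down (which would give -€31).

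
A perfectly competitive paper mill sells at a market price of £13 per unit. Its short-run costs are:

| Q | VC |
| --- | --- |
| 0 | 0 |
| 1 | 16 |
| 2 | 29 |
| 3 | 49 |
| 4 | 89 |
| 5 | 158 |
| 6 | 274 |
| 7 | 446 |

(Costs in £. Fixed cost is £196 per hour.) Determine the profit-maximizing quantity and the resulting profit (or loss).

Profit at each row (π = 13Q − TC): Q=0: -196; Q=1: -199; Q=2: -199; Q=3: -206; Q=4: -233; Q=5: -289; Q=6: -392; Q=7: -551.
Profit is highest at Q = 0. Equivalently, the lowest AVC in the table is 29/2 ≈ £14.50 at Q = 2, and P = £13 falls below it — price never covers variable cost, so the firm shuts down and loses only its fixed cost.

Q = 0 (shut down); profit = -£196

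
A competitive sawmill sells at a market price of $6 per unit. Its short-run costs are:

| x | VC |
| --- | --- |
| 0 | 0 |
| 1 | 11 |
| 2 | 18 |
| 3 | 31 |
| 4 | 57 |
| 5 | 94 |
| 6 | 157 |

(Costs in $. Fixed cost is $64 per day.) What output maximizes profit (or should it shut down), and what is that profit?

Compute π = P·x − TC at each output: x=0: -64; x=1: -69; x=2: -70; x=3: -77; x=4: -97; x=5: -128; x=6: -185.
Profit is highest at x = 0. Equivalently, the lowest AVC in the table is 18/2 ≈ $9 at x = 2, and P = $6 falls below it — price never covers variable cost, so the firm shuts down and loses only its fixed cost.

x = 0 (shut down); profit = -$64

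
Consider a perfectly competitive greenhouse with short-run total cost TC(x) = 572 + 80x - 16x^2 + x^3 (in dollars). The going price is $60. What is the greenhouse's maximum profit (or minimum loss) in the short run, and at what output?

AVC = 80 - 16x + x^2 has its minimum $16 at x = 8; price $60 clears that bar, so the firm operates.
MC = 80 - 32x + 3x^2. Setting P = MC and taking the root on the rising branch gives x* = 10.
TR = 60·10 = 600. TC = 572 + 200 = 772. Profit = 600 − 772 = -$172.
By producing, the firm covers all variable cost plus $400 of fixed cost; shutting down would lose the full $572.

Profit = -$172 at x = 10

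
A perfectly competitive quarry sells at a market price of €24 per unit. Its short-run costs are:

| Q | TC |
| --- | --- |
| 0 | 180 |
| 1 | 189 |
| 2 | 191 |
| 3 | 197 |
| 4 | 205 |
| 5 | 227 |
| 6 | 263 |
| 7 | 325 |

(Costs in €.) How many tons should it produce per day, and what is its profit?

Tabulate TR − TC: Q=0: -180; Q=1: -165; Q=2: -143; Q=3: -125; Q=4: -109; Q=5: -107; Q=6: -119; Q=7: -157.
Profit is maximized at Q = 5. AVC there is 47/5 = €9.40 ≤ P, so producing beats shutting down (which would give -€180).

Q = 5; profit = -€107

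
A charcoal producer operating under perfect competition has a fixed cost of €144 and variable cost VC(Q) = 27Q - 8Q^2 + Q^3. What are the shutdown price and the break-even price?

Shutdown price = €11; break-even price = €39

AVC = 27 - 8Q + Q^2; minimized at Q = 4, giving min AVC = €11. That is the shutdown price.
ATC = 144/Q + 27 - 8Q + Q^2. Setting dATC/dQ = −144/Q^2 − 8 + 2Q = 0 gives Q = 6 (since 2·6^3 − 8·6^2 = 144).
min ATC = 144/6 + 27 − 8·6 + 6^2 = €39. That is the break-even price.
For €11 ≤ P < €39 the firm produces at a loss; below €11 it shuts down.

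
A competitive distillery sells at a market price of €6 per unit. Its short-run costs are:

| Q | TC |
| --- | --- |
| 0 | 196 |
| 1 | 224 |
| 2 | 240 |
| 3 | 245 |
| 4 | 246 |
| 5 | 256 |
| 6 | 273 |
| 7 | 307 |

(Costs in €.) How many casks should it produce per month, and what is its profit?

Profit at each row (π = 6Q − TC): Q=0: -196; Q=1: -218; Q=2: -228; Q=3: -227; Q=4: -222; Q=5: -226; Q=6: -237; Q=7: -265.
Profit is highest at Q = 0. Equivalently, the lowest AVC in the table is 60/5 ≈ €12 at Q = 5, and P = €6 falls below it — price never covers variable cost, so the firm shuts down and loses only its fixed cost.

Q = 0 (shut down); profit = -€196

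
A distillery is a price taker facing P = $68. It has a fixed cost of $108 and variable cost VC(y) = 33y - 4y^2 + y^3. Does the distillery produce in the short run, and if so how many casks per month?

From TC, MC = TC'(y) = 33 - 8y + 3y^2 and AVC = VC/y = 33 - 4y + y^2.
AVC is minimized where dAVC/dy = -4 + 2y = 0, at y = 2; min AVC = 33 - 4·2 + 2^2 = $29.
Because $68 ≥ $29, revenue can cover variable cost; the firm operates.
Solving P = MC: -35 - 8y + 3y^2 = 0 ⇒ y = -7/3 or 5. On the upward-sloping branch, y* = 5.
Check: AVC at y = 5 is $38 ≤ P, so revenue covers variable cost.
Profit = P·y − TC = 68·5 − 298 = $42.

Produce at y = 5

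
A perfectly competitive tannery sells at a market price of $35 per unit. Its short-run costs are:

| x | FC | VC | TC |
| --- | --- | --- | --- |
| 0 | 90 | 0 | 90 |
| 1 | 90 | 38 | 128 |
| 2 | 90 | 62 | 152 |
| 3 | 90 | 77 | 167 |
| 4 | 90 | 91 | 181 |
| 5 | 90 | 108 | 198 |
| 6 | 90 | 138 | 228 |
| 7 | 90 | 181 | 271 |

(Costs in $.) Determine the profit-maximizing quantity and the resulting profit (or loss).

x = 6; profit = -$18

Tabulate TR − TC: x=0: -90; x=1: -93; x=2: -82; x=3: -62; x=4: -41; x=5: -23; x=6: -18; x=7: -26.
Profit is maximized at x = 6. AVC there is 138/6 = $23 ≤ P, so producing beats shutting down (which would give -$90).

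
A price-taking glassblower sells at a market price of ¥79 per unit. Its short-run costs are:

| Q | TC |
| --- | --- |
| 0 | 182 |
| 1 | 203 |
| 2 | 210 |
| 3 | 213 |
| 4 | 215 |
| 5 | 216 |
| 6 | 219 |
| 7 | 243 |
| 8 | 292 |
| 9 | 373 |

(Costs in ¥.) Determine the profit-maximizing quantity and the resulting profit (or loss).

Profit at each row (π = 79Q − TC): Q=0: -182; Q=1: -124; Q=2: -52; Q=3: 24; Q=4: 101; Q=5: 179; Q=6: 255; Q=7: 310; Q=8: 340; Q=9: 338.
Profit is maximized at Q = 8. AVC there is 110/8 = ¥13.75 ≤ P, so producing beats shutting down (which would give -¥182).

Q = 8; profit = ¥340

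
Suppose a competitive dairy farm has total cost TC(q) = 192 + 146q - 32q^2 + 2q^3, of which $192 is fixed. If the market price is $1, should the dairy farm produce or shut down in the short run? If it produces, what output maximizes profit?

Shut down

Strip out fixed cost: VC = 146q - 32q^2 + 2q^3. Then AVC = 146 - 32q + 2q^2 and MC = 146 - 64q + 6q^2.
The AVC parabola has its vertex at q = 32/4 = 8, where AVC = 146 - 32·8 + 2·8^2 = $18.
Since P = $1 < min AVC = $18, price fails to cover variable cost at any output.
Shutting down limits the loss to fixed cost, $192.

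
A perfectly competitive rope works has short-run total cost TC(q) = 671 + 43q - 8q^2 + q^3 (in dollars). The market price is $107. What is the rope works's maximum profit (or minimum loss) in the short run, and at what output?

Profit = -$159 at q = 8

AVC = 43 - 8q + q^2 has its minimum $27 at q = 4; price $107 clears that bar, so the firm operates.
With MC = 43 - 16q + 3q^2, P = MC on the upward-sloping part at q* = 8.
TR = 107·8 = 856. TC = 671 + 344 = 1015. Profit = 856 − 1015 = -$159.
By producing, the firm covers all variable cost plus $512 of fixed cost; shutting down would lose the full $671.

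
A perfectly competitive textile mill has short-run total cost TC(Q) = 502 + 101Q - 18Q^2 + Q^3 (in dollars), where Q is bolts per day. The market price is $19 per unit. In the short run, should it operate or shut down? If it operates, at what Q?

Variable cost is VC = 101Q - 18Q^2 + Q^3, so AVC = VC/Q = 101 - 18Q + Q^2 and MC = dTC/dQ = 101 - 36Q + 3Q^2.
AVC is minimized where dAVC/dQ = -18 + 2Q = 0, at Q = 9; min AVC = 101 - 18·9 + 9^2 = $20.
P = $19 lies below min AVC = $20; no output level covers variable cost.
The firm minimizes its loss by shutting down and losing only its fixed cost of $502.

Shut down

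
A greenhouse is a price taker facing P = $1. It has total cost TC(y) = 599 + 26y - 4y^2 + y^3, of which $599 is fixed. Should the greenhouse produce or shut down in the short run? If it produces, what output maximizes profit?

Strip out fixed cost: VC = 26y - 4y^2 + y^3. Then AVC = 26 - 4y + y^2 and MC = 26 - 8y + 3y^2.
The AVC parabola has its vertex at y = 4/2 = 2, where AVC = 26 - 4·2 + 2^2 = $22.
P = $1 lies below min AVC = $22; no output level covers variable cost.
The firm minimizes its loss by shutting down and losing only its fixed cost of $599.

Shut down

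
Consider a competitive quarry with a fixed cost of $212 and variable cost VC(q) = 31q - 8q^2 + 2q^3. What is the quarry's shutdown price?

The shutdown price is the minimum of AVC. VC = 31q - 8q^2 + 2q^3, so AVC = 31 - 8q + 2q^2.
At the minimum of AVC, MC = AVC. MC = 31 - 16q + 6q^2; setting MC = AVC gives 4q^2 - 8q = 0, so q = 2. min AVC = 23.
So the shutdown price is $23.

$23 per unit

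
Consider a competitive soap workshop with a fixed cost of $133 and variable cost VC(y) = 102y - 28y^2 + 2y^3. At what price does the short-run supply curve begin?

$4 per unit

Short-run supply begins at min AVC. From VC = 102y - 28y^2 + 2y^3, AVC = 102 - 28y + 2y^2.
dAVC/dy = -28 + 4y = 0 gives y = 7. min AVC = 102 - 28·7 + 2·7^2 = 4.
For P < $4 the firm produces nothing.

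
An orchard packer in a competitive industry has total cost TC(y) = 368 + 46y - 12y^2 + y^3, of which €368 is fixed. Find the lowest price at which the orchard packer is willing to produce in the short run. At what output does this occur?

€10 per unit, at y = 6

The shutdown price is the minimum of AVC. VC = 46y - 12y^2 + y^3, so AVC = 46 - 12y + y^2.
At the minimum of AVC, MC = AVC. MC = 46 - 24y + 3y^2; setting MC = AVC gives 2y^2 - 12y = 0, so y = 6. min AVC = 10.
For P < €10 the firm produces nothing.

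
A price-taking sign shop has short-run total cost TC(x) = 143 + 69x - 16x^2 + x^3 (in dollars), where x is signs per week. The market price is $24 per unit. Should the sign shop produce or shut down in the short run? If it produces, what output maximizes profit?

Produce at x = 9

From TC, MC = TC'(x) = 69 - 32x + 3x^2 and AVC = VC/x = 69 - 16x + x^2.
The AVC parabola has its vertex at x = 16/2 = 8, where AVC = 69 - 16·8 + 8^2 = $5.
P = $24 exceeds min AVC = $5, so the firm stays open.
Set P = MC: 24 = 69 - 32x + 3x^2 → 45 - 32x + 3x^2 = 0. The roots are x = 5/3 and x = 9; the profit-maximizing output is on the rising part of MC, so x* = 9.
Check: AVC at x = 9 is $6 ≤ P, so revenue covers variable cost.
Profit = P·x − TC = 24·9 − 197 = $19.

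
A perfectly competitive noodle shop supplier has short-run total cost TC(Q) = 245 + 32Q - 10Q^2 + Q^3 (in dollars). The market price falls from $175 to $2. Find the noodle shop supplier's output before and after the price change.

Output falls from 11 to 0 (the firm shuts down)

MC = 32 - 20Q + 3Q^2; the shutdown threshold is min AVC = $7 (at Q = 5).
At P = $175 ≥ min AVC, set P = MC on the rising branch: Q = 11.
At P = $2 < min AVC = $7, price no longer covers variable cost at any output, so the firm shuts down: Q = 0.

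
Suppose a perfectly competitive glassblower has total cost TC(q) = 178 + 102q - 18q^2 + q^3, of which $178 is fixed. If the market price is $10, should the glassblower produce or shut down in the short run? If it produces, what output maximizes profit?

Shut down

Strip out fixed cost: VC = 102q - 18q^2 + q^3. Then AVC = 102 - 18q + q^2 and MC = 102 - 36q + 3q^2.
AVC hits its minimum where MC = AVC, at q = 9, giving min AVC = 102 - 18·9 + 9^2 = $21.
P = $10 lies below min AVC = $21; no output level covers variable cost.
Shutting down limits the loss to fixed cost, $178.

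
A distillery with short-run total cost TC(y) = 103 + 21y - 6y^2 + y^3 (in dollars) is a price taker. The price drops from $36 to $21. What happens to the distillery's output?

Output falls from 5 to 4

AVC = 21 - 6y + y^2, minimized at y = 3 where min AVC = $12. MC = 21 - 12y + 3y^2.
At P = $36 ≥ min AVC, set P = MC on the rising branch: y = 5.
At P = $21 ≥ min AVC, set P = MC: y = 4. The firm stays open but cuts output.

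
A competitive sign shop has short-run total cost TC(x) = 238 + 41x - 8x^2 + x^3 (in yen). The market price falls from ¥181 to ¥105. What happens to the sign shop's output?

AVC = 41 - 8x + x^2, minimized at x = 4 where min AVC = ¥25. MC = 41 - 16x + 3x^2.
With P = ¥181 above the shutdown price, P = MC gives x = 10.
At P = ¥105 ≥ min AVC, set P = MC: x = 8. The firm stays open but cuts output.

Output falls from 10 to 8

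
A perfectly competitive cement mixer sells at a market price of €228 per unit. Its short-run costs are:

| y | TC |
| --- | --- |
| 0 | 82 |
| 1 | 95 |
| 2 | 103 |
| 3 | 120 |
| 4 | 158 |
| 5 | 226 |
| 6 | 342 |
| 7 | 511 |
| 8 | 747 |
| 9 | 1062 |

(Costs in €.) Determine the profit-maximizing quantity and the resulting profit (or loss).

y = 7; profit = €1085

Tabulate TR − TC: y=0: -82; y=1: 133; y=2: 353; y=3: 564; y=4: 754; y=5: 914; y=6: 1026; y=7: 1085; y=8: 1077; y=9: 990.
Profit is maximized at y = 7. AVC there is 429/7 = €61.29 ≤ P, so producing beats shutting down (which would give -€82).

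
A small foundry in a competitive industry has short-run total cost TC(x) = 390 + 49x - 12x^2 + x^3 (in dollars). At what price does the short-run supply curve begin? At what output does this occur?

$13 per unit, at x = 6

The shutdown price is the minimum of AVC. VC = 49x - 12x^2 + x^3, so AVC = 49 - 12x + x^2.
dAVC/dx = -12 + 2x = 0 gives x = 6. min AVC = 49 - 12·6 + 6^2 = 13.
The firm shuts down for any P below $13.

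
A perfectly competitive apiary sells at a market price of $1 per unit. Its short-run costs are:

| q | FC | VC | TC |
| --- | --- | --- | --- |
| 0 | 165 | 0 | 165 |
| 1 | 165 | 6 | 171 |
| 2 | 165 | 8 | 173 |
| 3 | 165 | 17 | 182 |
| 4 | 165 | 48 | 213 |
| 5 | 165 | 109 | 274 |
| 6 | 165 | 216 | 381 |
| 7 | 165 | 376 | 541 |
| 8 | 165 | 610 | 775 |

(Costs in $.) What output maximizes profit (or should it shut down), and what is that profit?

q = 0 (shut down); profit = -$165

Compute π = P·q − TC at each output: q=0: -165; q=1: -170; q=2: -171; q=3: -179; q=4: -209; q=5: -269; q=6: -375; q=7: -534; q=8: -767.
Profit is highest at q = 0. Equivalently, the lowest AVC in the table is 8/2 ≈ $4 at q = 2, and P = $1 falls below it — price never covers variable cost, so the firm shuts down and loses only its fixed cost.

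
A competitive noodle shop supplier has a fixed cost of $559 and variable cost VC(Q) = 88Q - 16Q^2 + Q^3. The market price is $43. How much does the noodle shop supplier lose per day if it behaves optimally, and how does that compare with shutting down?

Profit = -$397 at Q = 9

AVC = 88 - 16Q + Q^2; min AVC = $24 at Q = 8. Since P = $43 ≥ min AVC, the firm produces.
With MC = 88 - 32Q + 3Q^2, P = MC on the upward-sloping part at Q* = 9.
TR = 43·9 = 387. TC = 559 + 225 = 784. Profit = 387 − 784 = -$397.
By producing, the firm covers all variable cost plus $162 of fixed cost; shutting down would lose the full $559.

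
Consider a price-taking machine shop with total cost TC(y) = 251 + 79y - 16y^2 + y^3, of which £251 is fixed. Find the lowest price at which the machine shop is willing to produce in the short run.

£15 per unit

The firm shuts down when price falls below the minimum of average variable cost. AVC = VC/y = 79 - 16y + y^2.
dAVC/dy = -16 + 2y = 0 gives y = 8. min AVC = 79 - 16·8 + 8^2 = 15.
The firm shuts down for any P below £15.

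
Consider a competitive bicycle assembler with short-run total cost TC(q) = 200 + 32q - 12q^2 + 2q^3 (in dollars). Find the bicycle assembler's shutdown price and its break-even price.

AVC = 32 - 12q + 2q^2; minimized at q = 3, giving min AVC = $14. That is the shutdown price.
ATC = 200/q + 32 - 12q + 2q^2. Setting dATC/dq = −200/q^2 − 12 + 4q = 0 gives q = 5 (since 4·5^3 − 12·5^2 = 200).
min ATC = 200/5 + 32 − 12·5 + 2·5^2 = $62. That is the break-even price.
Between these two prices the firm operates at a loss; above $62 it earns a profit.

Shutdown price = $14; break-even price = $62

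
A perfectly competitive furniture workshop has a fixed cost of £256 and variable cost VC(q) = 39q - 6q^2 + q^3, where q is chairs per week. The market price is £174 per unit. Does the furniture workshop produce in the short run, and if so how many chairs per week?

Produce at q = 9

Variable cost is VC = 39q - 6q^2 + q^3, so AVC = VC/q = 39 - 6q + q^2 and MC = dTC/dq = 39 - 12q + 3q^2.
AVC hits its minimum where MC = AVC, at q = 3, giving min AVC = 39 - 6·3 + 3^2 = £30.
P = £174 exceeds min AVC = £30, so the firm stays open.
Solving P = MC: -135 - 12q + 3q^2 = 0 ⇒ q = -5 or 9. On the upward-sloping branch, q* = 9.
Check: AVC at q = 9 is £66 ≤ P, so revenue covers variable cost.
Profit = P·q − TC = 174·9 − 850 = £716.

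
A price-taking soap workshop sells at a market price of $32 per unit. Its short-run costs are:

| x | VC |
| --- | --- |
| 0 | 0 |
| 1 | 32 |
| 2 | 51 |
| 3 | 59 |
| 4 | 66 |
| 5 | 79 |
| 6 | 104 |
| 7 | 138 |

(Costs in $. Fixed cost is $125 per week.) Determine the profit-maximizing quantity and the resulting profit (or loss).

x = 6; profit = -$37

Profit at each row (π = 32x − TC): x=0: -125; x=1: -125; x=2: -112; x=3: -88; x=4: -63; x=5: -44; x=6: -37; x=7: -39.
Profit is maximized at x = 6. AVC there is 104/6 = $17.33 ≤ P, so producing beats shutting down (which would give -$125).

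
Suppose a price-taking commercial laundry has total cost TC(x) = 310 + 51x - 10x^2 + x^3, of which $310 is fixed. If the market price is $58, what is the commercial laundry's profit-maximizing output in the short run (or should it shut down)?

Variable cost is VC = 51x - 10x^2 + x^3, so AVC = VC/x = 51 - 10x + x^2 and MC = dTC/dx = 51 - 20x + 3x^2.
The AVC parabola has its vertex at x = 10/2 = 5, where AVC = 51 - 10·5 + 5^2 = $26.
Since P = $58 ≥ min AVC = $26, price covers variable cost and the firm should produce.
P = MC gives -7 - 20x + 3x^2 = 0, with roots -1/3 and 7. Take the larger (rising MC): x* = 7.
Check: AVC at x = 7 is $30 ≤ P, so revenue covers variable cost.
Profit = P·x − TC = 58·7 − 520 = -$114, a loss, but smaller than the $310 fixed cost the firm would lose by shutting down.

Produce at x = 7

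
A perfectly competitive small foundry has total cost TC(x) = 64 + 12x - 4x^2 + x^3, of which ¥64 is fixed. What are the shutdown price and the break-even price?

Shutdown price = ¥8; break-even price = ¥28

AVC = 12 - 4x + x^2; minimized at x = 2, giving min AVC = ¥8. That is the shutdown price.
ATC = 64/x + 12 - 4x + x^2. Setting dATC/dx = −64/x^2 − 4 + 2x = 0 gives x = 4 (since 2·4^3 − 4·4^2 = 64).
min ATC = 64/4 + 12 − 4·4 + 4^2 = ¥28. That is the break-even price.
For ¥8 ≤ P < ¥28 the firm produces at a loss; below ¥8 it shuts down.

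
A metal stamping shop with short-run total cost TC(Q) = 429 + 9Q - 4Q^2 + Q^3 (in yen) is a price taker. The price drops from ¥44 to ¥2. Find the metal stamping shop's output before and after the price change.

Output falls from 5 to 0 (the firm shuts down)

AVC = 9 - 4Q + Q^2, minimized at Q = 2 where min AVC = ¥5. MC = 9 - 8Q + 3Q^2.
With P = ¥44 above the shutdown price, P = MC gives Q = 5.
At P = ¥2 < min AVC = ¥5, price no longer covers variable cost at any output, so the firm shuts down: Q = 0.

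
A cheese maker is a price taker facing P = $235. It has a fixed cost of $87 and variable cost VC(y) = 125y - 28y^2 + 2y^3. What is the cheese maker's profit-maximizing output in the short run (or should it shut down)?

Strip out fixed cost: VC = 125y - 28y^2 + 2y^3. Then AVC = 125 - 28y + 2y^2 and MC = 125 - 56y + 6y^2.
The AVC parabola has its vertex at y = 28/4 = 7, where AVC = 125 - 28·7 + 2·7^2 = $27.
Since P = $235 ≥ min AVC = $27, price covers variable cost and the firm should produce.
Set P = MC: 235 = 125 - 56y + 6y^2 → -110 - 56y + 6y^2 = 0. The roots are y = -5/3 and y = 11; the profit-maximizing output is on the rising part of MC, so y* = 11.
Check: AVC at y = 11 is $59 ≤ P, so revenue covers variable cost.
Profit = P·y − TC = 235·11 − 736 = $1849.

Produce at y = 11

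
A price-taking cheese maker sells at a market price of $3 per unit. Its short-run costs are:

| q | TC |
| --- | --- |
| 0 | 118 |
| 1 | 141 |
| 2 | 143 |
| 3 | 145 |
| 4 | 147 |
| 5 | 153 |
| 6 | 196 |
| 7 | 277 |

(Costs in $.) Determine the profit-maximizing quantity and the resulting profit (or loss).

q = 0 (shut down); profit = -$118

Tabulate TR − TC: q=0: -118; q=1: -138; q=2: -137; q=3: -136; q=4: -135; q=5: -138; q=6: -178; q=7: -256.
Profit is highest at q = 0. Equivalently, the lowest AVC in the table is 35/5 ≈ $7 at q = 5, and P = $3 falls below it — price never covers variable cost, so the firm shuts down and loses only its fixed cost.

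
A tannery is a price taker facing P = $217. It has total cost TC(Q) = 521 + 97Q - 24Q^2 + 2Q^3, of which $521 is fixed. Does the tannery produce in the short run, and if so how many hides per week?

From TC, MC = TC'(Q) = 97 - 48Q + 6Q^2 and AVC = VC/Q = 97 - 24Q + 2Q^2.
AVC hits its minimum where MC = AVC, at Q = 6, giving min AVC = 97 - 24·6 + 2·6^2 = $25.
Since P = $217 ≥ min AVC = $25, price covers variable cost and the firm should produce.
Set P = MC: 217 = 97 - 48Q + 6Q^2 → -120 - 48Q + 6Q^2 = 0. The roots are Q = -2 and Q = 10; the profit-maximizing output is on the rising part of MC, so Q* = 10.
Check: AVC at Q = 10 is $57 ≤ P, so revenue covers variable cost.
Profit = P·Q − TC = 217·10 − 1091 = $1079.

Produce at Q = 10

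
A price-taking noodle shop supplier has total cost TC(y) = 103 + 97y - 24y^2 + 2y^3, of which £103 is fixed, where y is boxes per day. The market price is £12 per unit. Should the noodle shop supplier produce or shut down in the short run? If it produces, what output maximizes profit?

Variable cost is VC = 97y - 24y^2 + 2y^3, so AVC = VC/y = 97 - 24y + 2y^2 and MC = dTC/dy = 97 - 48y + 6y^2.
AVC is minimized where dAVC/dy = -24 + 4y = 0, at y = 6; min AVC = 97 - 24·6 + 2·6^2 = £25.
With P < min AVC (£12 < £25), every unit sold adds to the loss.
Shutting down limits the loss to fixed cost, £103.

Shut down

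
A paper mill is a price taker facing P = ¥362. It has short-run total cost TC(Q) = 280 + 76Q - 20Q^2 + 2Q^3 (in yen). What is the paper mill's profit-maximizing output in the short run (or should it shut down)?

Produce at Q = 11

Strip out fixed cost: VC = 76Q - 20Q^2 + 2Q^3. Then AVC = 76 - 20Q + 2Q^2 and MC = 76 - 40Q + 6Q^2.
AVC hits its minimum where MC = AVC, at Q = 5, giving min AVC = 76 - 20·5 + 2·5^2 = ¥26.
Because ¥362 ≥ ¥26, revenue can cover variable cost; the firm operates.
Set P = MC: 362 = 76 - 40Q + 6Q^2 → -286 - 40Q + 6Q^2 = 0. The roots are Q = -13/3 and Q = 11; the profit-maximizing output is on the rising part of MC, so Q* = 11.
Check: AVC at Q = 11 is ¥98 ≤ P, so revenue covers variable cost.
Profit = P·Q − TC = 362·11 − 1358 = ¥2624.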